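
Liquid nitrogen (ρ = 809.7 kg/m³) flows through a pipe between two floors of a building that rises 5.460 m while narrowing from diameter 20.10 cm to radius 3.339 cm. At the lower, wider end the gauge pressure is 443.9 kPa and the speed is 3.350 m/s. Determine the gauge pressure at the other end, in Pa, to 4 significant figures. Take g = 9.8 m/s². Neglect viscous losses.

P₂ ≈ 32230 Pa

Continuity gives A₁v₁ = A₂v₂, so v₂ = (317.3 cm²)/(35.03 cm²) × 3.350 m/s = 30.35 m/s.
Applying Bernoulli between the two ends and solving for P₂: P₂ = P₁ + ½ρ(v₁² − v₂²) − ρgΔh.
P₂ = 443900 + ½·809.7·(3.350² − 30.35²) − 809.7·9.8·(+5.460) = 443900 + (-368300) − (43330) = 32230 Pa.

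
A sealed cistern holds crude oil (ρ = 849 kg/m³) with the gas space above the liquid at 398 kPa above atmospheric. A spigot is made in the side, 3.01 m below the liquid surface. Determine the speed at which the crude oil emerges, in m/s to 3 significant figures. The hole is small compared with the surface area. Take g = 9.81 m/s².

Take point 1 at the surface (v₁ ≈ 0) and point 2 at the hole (at atmospheric pressure). Bernoulli: P₁ + ρg h = P_atm + ½ρv₂².
With P₁ − P_atm = 398000 Pa, v₂ = √(2gh + 2ΔP/ρ) = √(2·9.81·3.01 + 2·398000/849) = 31.6 m/s.

v ≈ 31.6 m/s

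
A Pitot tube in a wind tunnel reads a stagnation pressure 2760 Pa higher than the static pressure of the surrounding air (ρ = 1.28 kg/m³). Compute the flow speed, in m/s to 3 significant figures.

Bernoulli between the free stream and the stagnation point: ½ρv² = P_stag − P_static.
v = √(2ΔP/ρ) = √(2·2760/1.28) = 65.7 m/s.

v ≈ 65.7 m/s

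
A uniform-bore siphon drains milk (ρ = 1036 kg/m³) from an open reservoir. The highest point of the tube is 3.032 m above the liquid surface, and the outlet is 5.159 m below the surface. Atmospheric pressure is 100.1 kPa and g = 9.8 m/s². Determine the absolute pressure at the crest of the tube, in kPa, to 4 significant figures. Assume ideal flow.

16.94 kPa

From the surface to the outlet (both open to atmosphere, surface at rest): v = √(2g·h_out) = √(2·9.8·5.159) = 10.06 m/s.
With constant cross-section the crest speed equals v; applying Bernoulli from the surface up to the crest, P_top = P_atm − ½ρv² − ρg·h_top.
P_top = 100100 − ½·1036·10.06² − 1036·9.8·3.032 = 16940 Pa.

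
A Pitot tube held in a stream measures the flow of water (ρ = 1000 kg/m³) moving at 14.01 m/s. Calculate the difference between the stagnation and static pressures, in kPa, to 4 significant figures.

ΔP = 98.14 kPa

Bernoulli between the free stream and the stagnation point: ½ρv² = P_stag − P_static.
ΔP = ½·1000·14.01² = 98140 Pa.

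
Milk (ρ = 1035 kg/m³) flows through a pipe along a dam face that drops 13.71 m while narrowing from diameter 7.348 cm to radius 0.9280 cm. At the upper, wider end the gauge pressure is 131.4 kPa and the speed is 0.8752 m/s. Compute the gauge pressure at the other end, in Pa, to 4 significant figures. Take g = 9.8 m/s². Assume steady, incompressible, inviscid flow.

P₂ ≈ 173500 Pa

Mass conservation (A₁v₁ = A₂v₂) gives v₂ = 0.8752 × 42.41/2.705 = 13.72 m/s.
Applying Bernoulli between the two ends and solving for P₂: P₂ = P₁ + ½ρ(v₁² − v₂²) − ρgΔh.
P₂ = 131400 + ½·1035·(0.8752² − 13.72²) − 1035·9.8·(−13.71) = 131400 + (-96990) − (-139100) = 173500 Pa.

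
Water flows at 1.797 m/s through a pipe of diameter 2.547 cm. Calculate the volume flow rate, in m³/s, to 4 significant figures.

Q ≈ 0.0009156 m³/s

Q = A·v = 0.0005095 m² × 1.797 m/s = 0.0009156 m³/s.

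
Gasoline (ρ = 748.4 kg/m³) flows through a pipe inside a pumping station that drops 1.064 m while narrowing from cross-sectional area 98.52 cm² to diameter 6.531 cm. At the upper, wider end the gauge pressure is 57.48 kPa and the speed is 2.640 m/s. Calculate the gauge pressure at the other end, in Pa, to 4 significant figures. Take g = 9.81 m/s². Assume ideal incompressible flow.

45340 Pa

Mass conservation (A₁v₁ = A₂v₂) gives v₂ = 2.640 × 98.52/33.50 = 7.764 m/s.
Applying Bernoulli between the two ends and solving for P₂: P₂ = P₁ + ½ρ(v₁² − v₂²) − ρgΔh.
P₂ = 57480 + ½·748.4·(2.640² − 7.764²) − 748.4·9.81·(−1.064) = 57480 + (-19950) − (-7812) = 45340 Pa.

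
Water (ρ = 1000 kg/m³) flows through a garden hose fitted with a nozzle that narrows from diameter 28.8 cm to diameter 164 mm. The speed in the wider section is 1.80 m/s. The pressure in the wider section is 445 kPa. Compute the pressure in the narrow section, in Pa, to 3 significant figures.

Continuity gives A₁v₁ = A₂v₂, so v₂ = (651 cm²)/(211 cm²) × 1.80 m/s = 5.55 m/s.
With no height change, Bernoulli's equation is P₁ + ½ρv₁² = P₂ + ½ρv₂².
P₂ = P₁ − ½ρ(v₂² − v₁²) = 445000 − ½·1000·(5.55² − 1.80²) = 445000 − 13800 = 431000 Pa.

P₂ ≈ 431000 Pa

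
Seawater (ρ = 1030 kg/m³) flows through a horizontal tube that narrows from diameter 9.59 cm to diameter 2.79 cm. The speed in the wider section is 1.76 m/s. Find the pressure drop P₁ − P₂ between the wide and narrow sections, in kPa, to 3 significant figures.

ΔP ≈ 221 kPa

By continuity, v₂ = v₁·A₁/A₂ = 1.76·(72.2/6.11) = 20.8 m/s.
Along the horizontal streamline, P + ½ρv² is constant.
P₁ − P₂ = ½·1030·(20.8² − 1.76²) = ½·1030·429 = 221000 Pa.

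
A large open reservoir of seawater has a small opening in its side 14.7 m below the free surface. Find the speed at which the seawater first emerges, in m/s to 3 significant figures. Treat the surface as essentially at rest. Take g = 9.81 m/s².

v = 17.0 m/s

With the surface at rest and both surface and jet at atmospheric pressure, Bernoulli gives ρg h = ½ρv², so v = √(2gh) = √(2·9.81·14.7) = 17.0 m/s.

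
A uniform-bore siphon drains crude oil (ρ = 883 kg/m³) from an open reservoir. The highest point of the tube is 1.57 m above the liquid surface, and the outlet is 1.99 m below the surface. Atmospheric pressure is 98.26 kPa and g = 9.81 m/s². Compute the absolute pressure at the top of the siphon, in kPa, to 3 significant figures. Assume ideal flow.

The outlet speed comes from Torricelli: v = √(2g·1.99) = 6.25 m/s.
With constant cross-section the crest speed equals v; applying Bernoulli from the surface up to the crest, P_top = P_atm − ½ρv² − ρg·h_top.
P_top = 98260 − ½·883·6.25² − 883·9.81·1.57 = 67400 Pa.

P_top ≈ 67.4 kPa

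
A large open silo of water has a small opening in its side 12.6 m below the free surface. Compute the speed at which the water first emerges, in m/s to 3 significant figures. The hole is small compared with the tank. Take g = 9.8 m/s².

The surface is effectively still and both ends are open, so ½v² = gh and v = √(2·9.8·12.6) = 15.7 m/s.

v = 15.7 m/s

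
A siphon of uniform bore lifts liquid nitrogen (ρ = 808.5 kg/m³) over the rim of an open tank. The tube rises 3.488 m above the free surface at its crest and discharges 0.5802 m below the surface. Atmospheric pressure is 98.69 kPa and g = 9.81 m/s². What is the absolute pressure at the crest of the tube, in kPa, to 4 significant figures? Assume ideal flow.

Bernoulli surface→outlet gives ½v² = g·h_out, so v = √(2·9.81·0.5802) = 3.374 m/s.
With constant cross-section the crest speed equals v; applying Bernoulli from the surface up to the crest, P_top = P_atm − ½ρv² − ρg·h_top.
P_top = 98690 − ½·808.5·3.374² − 808.5·9.81·3.488 = 66420 Pa.

P_top ≈ 66.42 kPa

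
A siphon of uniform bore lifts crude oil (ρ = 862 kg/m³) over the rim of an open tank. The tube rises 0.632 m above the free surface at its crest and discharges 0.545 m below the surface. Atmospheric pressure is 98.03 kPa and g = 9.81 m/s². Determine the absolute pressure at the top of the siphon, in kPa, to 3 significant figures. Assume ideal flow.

Bernoulli surface→outlet gives ½v² = g·h_out, so v = √(2·9.81·0.545) = 3.27 m/s.
Continuity keeps v the same throughout the tube; from surface to crest, P_atm + 0 = P_top + ½ρv² + ρg·h_top.
P_top = 98030 − ½·862·3.27² − 862·9.81·0.632 = 88100 Pa.

P_top = 88.1 kPa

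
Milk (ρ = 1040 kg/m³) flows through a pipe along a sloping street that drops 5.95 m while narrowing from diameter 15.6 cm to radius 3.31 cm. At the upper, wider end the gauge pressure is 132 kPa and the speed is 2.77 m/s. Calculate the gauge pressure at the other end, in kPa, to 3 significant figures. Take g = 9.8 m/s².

P₂ = 73.6 kPa

By continuity, v₂ = v₁·A₁/A₂ = 2.77·(191/34.4) = 15.4 m/s.
Energy conservation along the streamline gives P₂ = P₁ − ½ρ(v₂² − v₁²) − ρg(h₂ − h₁).
P₂ = 132000 + ½·1040·(2.77² − 15.4²) − 1040·9.8·(−5.95) = 132000 + (-119000) − (-60600) = 73600 Pa.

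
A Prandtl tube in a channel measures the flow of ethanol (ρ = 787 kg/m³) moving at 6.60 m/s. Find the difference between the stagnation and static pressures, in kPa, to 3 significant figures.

17.1 kPa

Bernoulli between the free stream and the stagnation point: ½ρv² = P_stag − P_static.
ΔP = ½·787·6.60² = 17100 Pa.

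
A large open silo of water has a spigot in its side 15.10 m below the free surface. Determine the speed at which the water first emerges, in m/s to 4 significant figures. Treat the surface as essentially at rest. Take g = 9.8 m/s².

With the surface at rest and both surface and jet at atmospheric pressure, Bernoulli gives ρg h = ½ρv², so v = √(2gh) = √(2·9.8·15.10) = 17.20 m/s.

v ≈ 17.20 m/s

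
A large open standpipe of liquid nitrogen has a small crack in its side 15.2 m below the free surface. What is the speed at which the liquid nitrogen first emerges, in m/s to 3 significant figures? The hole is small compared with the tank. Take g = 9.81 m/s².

Torricelli's result v = √(2gh) gives v = √(2·9.81·15.2) = 17.3 m/s.

v ≈ 17.3 m/s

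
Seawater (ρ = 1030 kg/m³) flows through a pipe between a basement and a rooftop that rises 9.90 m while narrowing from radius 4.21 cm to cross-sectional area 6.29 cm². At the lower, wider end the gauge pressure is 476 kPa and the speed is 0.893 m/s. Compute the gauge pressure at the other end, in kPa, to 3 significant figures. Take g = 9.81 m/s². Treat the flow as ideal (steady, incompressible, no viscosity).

Continuity gives A₁v₁ = A₂v₂, so v₂ = (55.7 cm²)/(6.29 cm²) × 0.893 m/s = 7.91 m/s.
Applying Bernoulli between the two ends and solving for P₂: P₂ = P₁ + ½ρ(v₁² − v₂²) − ρgΔh.
P₂ = 476000 + ½·1030·(0.893² − 7.91²) − 1030·9.81·(+9.90) = 476000 + (-31800) − (100000) = 344000 Pa.

P₂ = 344 kPa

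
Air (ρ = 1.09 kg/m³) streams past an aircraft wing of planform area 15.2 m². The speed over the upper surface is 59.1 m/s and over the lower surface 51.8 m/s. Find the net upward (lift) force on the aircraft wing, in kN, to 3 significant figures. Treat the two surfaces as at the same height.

F ≈ 6.71 kN

With equal heights on the two surfaces, Bernoulli gives P_lower − P_upper = ½ρ(v_upper² − v_lower²).
ΔP = ½·1.09·(59.1² − 51.8²) = 441 Pa.
Lift = ΔP · A = 441 × 15.2 = 6710 N.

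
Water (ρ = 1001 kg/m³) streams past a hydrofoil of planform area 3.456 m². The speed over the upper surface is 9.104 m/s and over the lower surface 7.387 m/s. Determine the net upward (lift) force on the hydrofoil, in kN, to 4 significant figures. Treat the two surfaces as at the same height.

F = 48.98 kN

From P + ½ρv² = const at equal height, P_low − P_up = ½ρ(v_up² − v_low²).
ΔP = ½·1001·(9.104² − 7.387²) = 14170 Pa.
Lift = ΔP · A = 14170 × 3.456 = 48980 N.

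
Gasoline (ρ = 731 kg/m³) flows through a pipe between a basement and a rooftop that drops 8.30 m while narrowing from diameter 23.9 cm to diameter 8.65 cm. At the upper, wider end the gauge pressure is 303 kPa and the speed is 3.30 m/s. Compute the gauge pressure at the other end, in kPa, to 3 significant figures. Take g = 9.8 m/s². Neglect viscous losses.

Mass conservation (A₁v₁ = A₂v₂) gives v₂ = 3.30 × 449/58.8 = 25.2 m/s.
Applying Bernoulli between the two ends and solving for P₂: P₂ = P₁ + ½ρ(v₁² − v₂²) − ρgΔh.
P₂ = 303000 + ½·731·(3.30² − 25.2²) − 731·9.8·(−8.30) = 303000 + (-228000) − (-59500) = 134000 Pa.

P₂ ≈ 134 kPa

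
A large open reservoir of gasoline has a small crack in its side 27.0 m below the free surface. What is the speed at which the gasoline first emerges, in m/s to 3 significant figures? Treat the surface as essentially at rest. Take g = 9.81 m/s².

The surface is effectively still and both ends are open, so ½v² = gh and v = √(2·9.81·27.0) = 23.0 m/s.

v = 23.0 m/s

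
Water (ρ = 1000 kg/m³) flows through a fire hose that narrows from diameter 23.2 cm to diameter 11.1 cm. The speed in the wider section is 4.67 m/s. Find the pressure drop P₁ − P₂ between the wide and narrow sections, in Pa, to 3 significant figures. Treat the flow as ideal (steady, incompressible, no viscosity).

ΔP ≈ 197000 Pa

Mass conservation (A₁v₁ = A₂v₂) gives v₂ = 4.67 × 423/96.8 = 20.4 m/s.
With no height change, Bernoulli's equation is P₁ + ½ρv₁² = P₂ + ½ρv₂².
P₁ − P₂ = ½·1000·(20.4² − 4.67²) = ½·1000·394 = 197000 Pa.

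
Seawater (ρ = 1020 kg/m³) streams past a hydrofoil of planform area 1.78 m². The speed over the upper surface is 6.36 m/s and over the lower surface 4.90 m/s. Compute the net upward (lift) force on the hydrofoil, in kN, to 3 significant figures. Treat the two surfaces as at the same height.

From P + ½ρv² = const at equal height, P_low − P_up = ½ρ(v_up² − v_low²).
ΔP = ½·1020·(6.36² − 4.90²) = 8380 Pa.
Lift = ΔP · A = 8380 × 1.78 = 14900 N.

F = 14.9 kN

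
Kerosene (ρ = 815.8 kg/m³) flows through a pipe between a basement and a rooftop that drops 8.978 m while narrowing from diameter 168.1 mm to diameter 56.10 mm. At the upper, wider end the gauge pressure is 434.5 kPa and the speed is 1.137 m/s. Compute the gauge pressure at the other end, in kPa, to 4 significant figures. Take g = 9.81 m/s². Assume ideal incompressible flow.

464.4 kPa

Continuity gives A₁v₁ = A₂v₂, so v₂ = (221.9 cm²)/(24.72 cm²) × 1.137 m/s = 10.21 m/s.
Energy conservation along the streamline gives P₂ = P₁ − ½ρ(v₂² − v₁²) − ρg(h₂ − h₁).
P₂ = 434500 + ½·815.8·(1.137² − 10.21²) − 815.8·9.81·(−8.978) = 434500 + (-41980) − (-71850) = 464400 Pa.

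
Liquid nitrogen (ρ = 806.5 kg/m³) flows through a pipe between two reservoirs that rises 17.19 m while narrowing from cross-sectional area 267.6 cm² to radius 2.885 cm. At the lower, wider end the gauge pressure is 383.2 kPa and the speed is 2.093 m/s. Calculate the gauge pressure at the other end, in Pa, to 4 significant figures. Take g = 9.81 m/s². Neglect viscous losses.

By continuity, v₂ = v₁·A₁/A₂ = 2.093·(267.6/26.15) = 21.42 m/s.
Energy conservation along the streamline gives P₂ = P₁ − ½ρ(v₂² − v₁²) − ρg(h₂ − h₁).
P₂ = 383200 + ½·806.5·(2.093² − 21.42²) − 806.5·9.81·(+17.19) = 383200 + (-183200) − (136000) = 63950 Pa.

P₂ = 63950 Pa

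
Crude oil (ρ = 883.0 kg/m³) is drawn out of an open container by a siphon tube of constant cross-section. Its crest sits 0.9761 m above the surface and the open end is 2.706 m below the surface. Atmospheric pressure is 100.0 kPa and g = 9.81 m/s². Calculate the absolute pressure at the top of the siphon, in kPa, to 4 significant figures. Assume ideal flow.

The outlet speed comes from Torricelli: v = √(2g·2.706) = 7.286 m/s.
Continuity keeps v the same throughout the tube; from surface to crest, P_atm + 0 = P_top + ½ρv² + ρg·h_top.
P_top = 100000 − ½·883.0·7.286² − 883.0·9.81·0.9761 = 68100 Pa.

P_top ≈ 68.10 kPa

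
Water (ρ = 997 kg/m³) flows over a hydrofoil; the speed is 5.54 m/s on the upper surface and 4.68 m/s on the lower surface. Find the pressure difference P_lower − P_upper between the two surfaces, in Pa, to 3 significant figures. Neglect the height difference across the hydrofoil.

With negligible Δh, P + ½ρv² is constant, so P_low − P_up = ½ρ(v_up² − v_low²).
ΔP = ½·997·(5.54² − 4.68²) = 4380 Pa.

ΔP ≈ 4380 Pa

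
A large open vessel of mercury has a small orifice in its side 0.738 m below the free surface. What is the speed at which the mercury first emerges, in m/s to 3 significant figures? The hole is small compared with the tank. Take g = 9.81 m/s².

3.81 m/s

The surface is effectively still and both ends are open, so ½v² = gh and v = √(2·9.81·0.738) = 3.81 m/s.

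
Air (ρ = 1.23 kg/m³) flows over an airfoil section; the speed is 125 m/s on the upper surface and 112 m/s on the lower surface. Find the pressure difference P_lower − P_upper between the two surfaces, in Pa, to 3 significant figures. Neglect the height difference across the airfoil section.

ΔP = 1890 Pa

The pressure is lower where the speed is higher: ΔP = ½ρ(v_up² − v_low²).
ΔP = ½·1.23·(125² − 112²) = 1890 Pa.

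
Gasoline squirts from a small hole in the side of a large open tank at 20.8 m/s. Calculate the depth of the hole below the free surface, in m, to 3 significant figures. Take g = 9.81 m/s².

22.1 m

Torricelli: v = √(2gh), so h = v²/(2g).
h = 20.8²/(2·9.81) = 433/19.62 = 22.1 m.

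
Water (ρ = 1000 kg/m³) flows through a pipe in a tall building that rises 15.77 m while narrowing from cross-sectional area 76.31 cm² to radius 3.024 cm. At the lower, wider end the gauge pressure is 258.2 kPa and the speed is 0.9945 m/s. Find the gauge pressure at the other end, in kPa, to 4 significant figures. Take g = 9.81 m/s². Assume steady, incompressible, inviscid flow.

P₂ ≈ 100.5 kPa

By continuity, v₂ = v₁·A₁/A₂ = 0.9945·(76.31/28.73) = 2.642 m/s.
Bernoulli: P₁ + ½ρv₁² + ρg h₁ = P₂ + ½ρv₂² + ρg h₂, so P₂ = P₁ + ½ρ(v₁² − v₂²) − ρg(h₂ − h₁).
P₂ = 258200 + ½·1000·(0.9945² − 2.642²) − 1000·9.81·(+15.77) = 258200 + (-2995) − (154700) = 100500 Pa.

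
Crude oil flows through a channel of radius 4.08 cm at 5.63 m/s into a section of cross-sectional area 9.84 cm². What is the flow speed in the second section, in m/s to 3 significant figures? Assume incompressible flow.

Continuity gives A₁v₁ = A₂v₂, so v₂ = (52.3 cm²)/(9.84 cm²) × 5.63 m/s = 29.9 m/s.

v₂ ≈ 29.9 m/s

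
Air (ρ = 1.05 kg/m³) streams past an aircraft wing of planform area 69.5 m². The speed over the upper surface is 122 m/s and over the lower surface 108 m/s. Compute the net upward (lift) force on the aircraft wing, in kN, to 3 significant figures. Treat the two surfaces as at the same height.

F ≈ 117 kN

The faster flow above has the lower pressure; Bernoulli (same height) gives ΔP = ½ρ(v_up² − v_low²).
ΔP = ½·1.05·(122² − 108²) = 1690 Pa.
Lift = ΔP · A = 1690 × 69.5 = 117000 N.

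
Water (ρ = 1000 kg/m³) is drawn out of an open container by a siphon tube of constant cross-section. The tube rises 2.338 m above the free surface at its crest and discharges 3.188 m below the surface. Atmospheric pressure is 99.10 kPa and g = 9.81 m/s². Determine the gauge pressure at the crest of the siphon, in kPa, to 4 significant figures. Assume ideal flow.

Bernoulli surface→outlet gives ½v² = g·h_out, so v = √(2·9.81·3.188) = 7.909 m/s.
The bore is uniform, so the speed at the crest is the same v. Bernoulli surface→crest: P_atm = P_top + ½ρv² + ρg·h_top.
P_top = 99100 − ½·1000·7.909² − 1000·9.81·2.338 = 44890 Pa. So P_gauge = P_top − P_atm = -54210 Pa.

P_gauge ≈ -54.21 kPa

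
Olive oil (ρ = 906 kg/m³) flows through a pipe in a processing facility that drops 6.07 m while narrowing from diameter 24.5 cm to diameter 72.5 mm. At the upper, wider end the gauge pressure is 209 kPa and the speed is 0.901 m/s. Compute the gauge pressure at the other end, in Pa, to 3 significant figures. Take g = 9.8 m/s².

Continuity gives A₁v₁ = A₂v₂, so v₂ = (471 cm²)/(41.3 cm²) × 0.901 m/s = 10.3 m/s.
Energy conservation along the streamline gives P₂ = P₁ − ½ρ(v₂² − v₁²) − ρg(h₂ − h₁).
P₂ = 209000 + ½·906·(0.901² − 10.3²) − 906·9.8·(−6.07) = 209000 + (-47600) − (-53900) = 215000 Pa.

215000 Pa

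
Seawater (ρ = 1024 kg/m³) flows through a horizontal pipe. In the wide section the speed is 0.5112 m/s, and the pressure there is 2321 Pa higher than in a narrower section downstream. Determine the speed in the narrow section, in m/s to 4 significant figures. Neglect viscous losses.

Horizontal Bernoulli: P₁ + ½ρv₁² = P₂ + ½ρv₂², so v₂² = v₁² + 2(P₁ − P₂)/ρ.
v₂ = √(0.5112² + 2·2321/1024) = √(0.2613 + 4.533) = 2.190 m/s.

2.190 m/s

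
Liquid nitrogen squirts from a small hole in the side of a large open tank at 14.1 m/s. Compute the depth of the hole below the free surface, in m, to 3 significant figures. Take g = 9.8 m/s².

h = 10.1 m

Torricelli: v = √(2gh), so h = v²/(2g).
h = 14.1²/(2·9.8) = 199/19.60 = 10.1 m.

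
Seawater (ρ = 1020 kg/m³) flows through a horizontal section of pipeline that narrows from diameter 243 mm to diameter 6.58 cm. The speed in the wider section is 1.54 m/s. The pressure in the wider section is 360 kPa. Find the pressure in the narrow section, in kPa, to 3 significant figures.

Continuity gives A₁v₁ = A₂v₂, so v₂ = (464 cm²)/(34.0 cm²) × 1.54 m/s = 21.0 m/s.
Along the horizontal streamline, P + ½ρv² is constant.
P₂ = P₁ − ½ρ(v₂² − v₁²) = 360000 − ½·1020·(21.0² − 1.54²) = 360000 − 224000 = 136000 Pa.

136 kPa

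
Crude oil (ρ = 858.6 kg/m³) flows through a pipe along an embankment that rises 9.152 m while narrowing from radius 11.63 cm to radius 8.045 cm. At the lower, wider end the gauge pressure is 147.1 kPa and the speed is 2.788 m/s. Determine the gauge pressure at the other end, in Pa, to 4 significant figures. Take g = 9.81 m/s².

The volume flow rate is constant, so v₂ = (A₁/A₂)v₁ = (424.9/203.3)·2.788 = 5.826 m/s.
Energy conservation along the streamline gives P₂ = P₁ − ½ρ(v₂² − v₁²) − ρg(h₂ − h₁).
P₂ = 147100 + ½·858.6·(2.788² − 5.826²) − 858.6·9.81·(+9.152) = 147100 + (-11240) − (77090) = 58780 Pa.

58780 Pa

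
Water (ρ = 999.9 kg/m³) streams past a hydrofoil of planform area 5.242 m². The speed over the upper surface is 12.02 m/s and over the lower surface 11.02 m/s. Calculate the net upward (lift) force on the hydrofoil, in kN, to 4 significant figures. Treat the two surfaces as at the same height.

The faster flow above has the lower pressure; Bernoulli (same height) gives ΔP = ½ρ(v_up² − v_low²).
ΔP = ½·999.9·(12.02² − 11.02²) = 11520 Pa.
Lift = ΔP · A = 11520 × 5.242 = 60380 N.

F ≈ 60.38 kN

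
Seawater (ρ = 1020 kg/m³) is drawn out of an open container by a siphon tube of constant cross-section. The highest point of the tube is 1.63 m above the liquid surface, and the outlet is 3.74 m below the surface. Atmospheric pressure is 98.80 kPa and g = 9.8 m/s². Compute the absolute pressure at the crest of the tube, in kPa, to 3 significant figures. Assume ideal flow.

45.1 kPa

Bernoulli surface→outlet gives ½v² = g·h_out, so v = √(2·9.8·3.74) = 8.56 m/s.
The bore is uniform, so the speed at the crest is the same v. Bernoulli surface→crest: P_atm = P_top + ½ρv² + ρg·h_top.
P_top = 98800 − ½·1020·8.56² − 1020·9.8·1.63 = 45100 Pa.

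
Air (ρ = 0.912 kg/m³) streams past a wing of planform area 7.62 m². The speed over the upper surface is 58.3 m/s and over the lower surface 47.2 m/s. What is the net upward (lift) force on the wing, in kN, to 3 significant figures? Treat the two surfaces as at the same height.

The faster flow above has the lower pressure; Bernoulli (same height) gives ΔP = ½ρ(v_up² − v_low²).
ΔP = ½·0.912·(58.3² − 47.2²) = 534 Pa.
Lift = ΔP · A = 534 × 7.62 = 4070 N.

F = 4.07 kN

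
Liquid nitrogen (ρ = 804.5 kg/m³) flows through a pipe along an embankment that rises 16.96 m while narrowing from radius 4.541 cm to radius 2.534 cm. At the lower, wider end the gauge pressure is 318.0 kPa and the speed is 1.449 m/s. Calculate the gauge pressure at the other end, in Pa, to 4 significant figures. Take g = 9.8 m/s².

By continuity, v₂ = v₁·A₁/A₂ = 1.449·(64.78/20.17) = 4.653 m/s.
Applying Bernoulli between the two ends and solving for P₂: P₂ = P₁ + ½ρ(v₁² − v₂²) − ρgΔh.
P₂ = 318000 + ½·804.5·(1.449² − 4.653²) − 804.5·9.8·(+16.96) = 318000 + (-7865) − (133700) = 176400 Pa.

P₂ = 176400 Pa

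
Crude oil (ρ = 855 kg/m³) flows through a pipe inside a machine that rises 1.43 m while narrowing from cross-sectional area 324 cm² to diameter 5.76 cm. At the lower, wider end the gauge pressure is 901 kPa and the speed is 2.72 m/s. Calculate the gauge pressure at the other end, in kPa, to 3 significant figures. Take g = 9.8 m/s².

By continuity, v₂ = v₁·A₁/A₂ = 2.72·(324/26.1) = 33.8 m/s.
Energy conservation along the streamline gives P₂ = P₁ − ½ρ(v₂² − v₁²) − ρg(h₂ − h₁).
P₂ = 901000 + ½·855·(2.72² − 33.8²) − 855·9.8·(+1.43) = 901000 + (-486000) − (12000) = 403000 Pa.

403 kPa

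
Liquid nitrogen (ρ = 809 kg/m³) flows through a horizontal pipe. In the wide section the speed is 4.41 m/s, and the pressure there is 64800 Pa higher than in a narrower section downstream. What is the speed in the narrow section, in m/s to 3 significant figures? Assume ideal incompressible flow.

13.4 m/s

Horizontal Bernoulli: P₁ + ½ρv₁² = P₂ + ½ρv₂², so v₂² = v₁² + 2(P₁ − P₂)/ρ.
v₂ = √(4.41² + 2·64800/809) = √(19.4 + 160) = 13.4 m/s.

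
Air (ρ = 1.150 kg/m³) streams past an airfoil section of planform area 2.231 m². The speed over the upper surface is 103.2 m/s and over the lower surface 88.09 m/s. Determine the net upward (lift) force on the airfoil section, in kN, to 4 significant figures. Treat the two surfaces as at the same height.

F ≈ 3.708 kN

The faster flow above has the lower pressure; Bernoulli (same height) gives ΔP = ½ρ(v_up² − v_low²).
ΔP = ½·1.150·(103.2² − 88.09²) = 1662 Pa.
Lift = ΔP · A = 1662 × 2.231 = 3708 N.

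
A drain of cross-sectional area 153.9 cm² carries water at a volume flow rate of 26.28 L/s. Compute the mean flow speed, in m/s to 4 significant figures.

v ≈ 1.708 m/s

Q = 26.28 L/s = 0.02628 m³/s.
v = Q/A = 0.02628 / 0.01539 = 1.708 m/s.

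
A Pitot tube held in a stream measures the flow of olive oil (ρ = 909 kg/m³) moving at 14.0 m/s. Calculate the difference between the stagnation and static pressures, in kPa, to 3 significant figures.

89.1 kPa

At the stagnation point the flow is brought to rest, so Bernoulli gives P_stag − P_static = ½ρv².
ΔP = ½·909·14.0² = 89100 Pa.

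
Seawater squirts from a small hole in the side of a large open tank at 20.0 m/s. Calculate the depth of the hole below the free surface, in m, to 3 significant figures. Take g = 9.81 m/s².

Inverting v = √(2gh) gives h = v² / 2g.
h = 20.0²/(2·9.81) = 400/19.62 = 20.4 m.

20.4 m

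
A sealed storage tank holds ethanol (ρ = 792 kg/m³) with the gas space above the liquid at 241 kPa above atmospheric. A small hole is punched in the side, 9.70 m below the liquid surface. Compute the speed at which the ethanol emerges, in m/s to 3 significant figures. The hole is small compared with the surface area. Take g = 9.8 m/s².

Take point 1 at the surface (v₁ ≈ 0) and point 2 at the hole (at atmospheric pressure). Bernoulli: P₁ + ρg h = P_atm + ½ρv₂².
With P₁ − P_atm = 241000 Pa, v₂ = √(2gh + 2ΔP/ρ) = √(2·9.8·9.70 + 2·241000/792) = 28.3 m/s.

v ≈ 28.3 m/s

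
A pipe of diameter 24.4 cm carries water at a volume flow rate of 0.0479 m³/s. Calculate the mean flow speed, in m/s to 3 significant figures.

1.02 m/s

Q = 0.0479 m³/s = 0.0479 m³/s.
v = Q/A = 0.0479 / 0.0468 = 1.02 m/s.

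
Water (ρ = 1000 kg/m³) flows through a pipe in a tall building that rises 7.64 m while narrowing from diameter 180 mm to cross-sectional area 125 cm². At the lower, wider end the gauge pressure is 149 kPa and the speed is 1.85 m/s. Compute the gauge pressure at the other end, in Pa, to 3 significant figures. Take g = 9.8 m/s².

The volume flow rate is constant, so v₂ = (A₁/A₂)v₁ = (254/125)·1.85 = 3.77 m/s.
Applying Bernoulli between the two ends and solving for P₂: P₂ = P₁ + ½ρ(v₁² − v₂²) − ρgΔh.
P₂ = 149000 + ½·1000·(1.85² − 3.77²) − 1000·9.8·(+7.64) = 149000 + (-5380) − (74900) = 68700 Pa.

P₂ ≈ 68700 Pa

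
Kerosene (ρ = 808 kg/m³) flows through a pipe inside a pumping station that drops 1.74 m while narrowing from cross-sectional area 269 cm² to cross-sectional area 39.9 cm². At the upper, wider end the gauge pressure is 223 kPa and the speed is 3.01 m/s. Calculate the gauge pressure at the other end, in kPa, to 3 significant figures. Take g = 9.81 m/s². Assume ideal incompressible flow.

P₂ ≈ 74.1 kPa

By continuity, v₂ = v₁·A₁/A₂ = 3.01·(269/39.9) = 20.3 m/s.
Bernoulli: P₁ + ½ρv₁² + ρg h₁ = P₂ + ½ρv₂² + ρg h₂, so P₂ = P₁ + ½ρ(v₁² − v₂²) − ρg(h₂ − h₁).
P₂ = 223000 + ½·808·(3.01² − 20.3²) − 808·9.81·(−1.74) = 223000 + (-163000) − (-13800) = 74100 Pa.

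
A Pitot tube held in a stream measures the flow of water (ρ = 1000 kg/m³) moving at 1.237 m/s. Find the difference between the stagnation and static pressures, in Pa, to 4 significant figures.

ΔP ≈ 765.1 Pa

Bernoulli between the free stream and the stagnation point: ½ρv² = P_stag − P_static.
ΔP = ½·1000·1.237² = 765.1 Pa.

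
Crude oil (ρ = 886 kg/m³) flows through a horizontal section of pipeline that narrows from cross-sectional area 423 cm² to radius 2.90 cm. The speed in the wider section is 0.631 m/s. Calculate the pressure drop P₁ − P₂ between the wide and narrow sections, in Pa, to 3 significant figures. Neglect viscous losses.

45000 Pa

Continuity gives A₁v₁ = A₂v₂, so v₂ = (423 cm²)/(26.4 cm²) × 0.631 m/s = 10.1 m/s.
Along the horizontal streamline, P + ½ρv² is constant.
P₁ − P₂ = ½·886·(10.1² − 0.631²) = ½·886·102 = 45000 Pa.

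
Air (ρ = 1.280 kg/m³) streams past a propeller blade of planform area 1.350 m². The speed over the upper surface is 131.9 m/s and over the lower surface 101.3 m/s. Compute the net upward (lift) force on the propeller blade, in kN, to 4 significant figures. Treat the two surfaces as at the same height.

6.165 kN

From P + ½ρv² = const at equal height, P_low − P_up = ½ρ(v_up² − v_low²).
ΔP = ½·1.280·(131.9² − 101.3²) = 4567 Pa.
Lift = ΔP · A = 4567 × 1.350 = 6165 N.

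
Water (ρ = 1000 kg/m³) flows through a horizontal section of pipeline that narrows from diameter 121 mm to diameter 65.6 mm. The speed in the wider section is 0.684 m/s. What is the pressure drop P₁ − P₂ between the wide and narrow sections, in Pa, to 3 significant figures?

ΔP ≈ 2470 Pa

By continuity, v₂ = v₁·A₁/A₂ = 0.684·(115/33.8) = 2.33 m/s.
Along the horizontal streamline, P + ½ρv² is constant.
P₁ − P₂ = ½·1000·(2.33² − 0.684²) = ½·1000·4.95 = 2470 Pa.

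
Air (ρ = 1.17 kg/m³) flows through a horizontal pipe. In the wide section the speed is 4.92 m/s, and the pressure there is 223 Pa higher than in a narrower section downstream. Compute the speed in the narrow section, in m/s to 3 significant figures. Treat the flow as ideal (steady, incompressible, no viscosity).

Along the level pipe P + ½ρv² is conserved, hence v₂² = v₁² + 2(P₁ − P₂)/ρ.
v₂ = √(4.92² + 2·223/1.17) = √(24.2 + 381) = 20.1 m/s.

v₂ = 20.1 m/s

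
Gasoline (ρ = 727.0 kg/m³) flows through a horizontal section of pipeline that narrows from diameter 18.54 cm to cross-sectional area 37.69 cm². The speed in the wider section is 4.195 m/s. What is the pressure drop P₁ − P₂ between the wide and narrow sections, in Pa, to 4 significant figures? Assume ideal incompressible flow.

Mass conservation (A₁v₁ = A₂v₂) gives v₂ = 4.195 × 270.0/37.69 = 30.05 m/s.
The pipe is horizontal, so Bernoulli reduces to P₁ + ½ρv₁² = P₂ + ½ρv₂².
P₁ − P₂ = ½·727.0·(30.05² − 4.195²) = ½·727.0·885.3 = 321800 Pa.

321800 Pa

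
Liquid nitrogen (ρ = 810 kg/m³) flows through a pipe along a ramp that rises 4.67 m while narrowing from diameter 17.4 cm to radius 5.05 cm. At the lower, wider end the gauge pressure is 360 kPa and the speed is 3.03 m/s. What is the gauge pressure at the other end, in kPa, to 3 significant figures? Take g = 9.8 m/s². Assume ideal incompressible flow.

By continuity, v₂ = v₁·A₁/A₂ = 3.03·(238/80.1) = 8.99 m/s.
Bernoulli: P₁ + ½ρv₁² + ρg h₁ = P₂ + ½ρv₂² + ρg h₂, so P₂ = P₁ + ½ρ(v₁² − v₂²) − ρg(h₂ − h₁).
P₂ = 360000 + ½·810·(3.03² − 8.99²) − 810·9.8·(+4.67) = 360000 + (-29000) − (37100) = 294000 Pa.

P₂ = 294 kPa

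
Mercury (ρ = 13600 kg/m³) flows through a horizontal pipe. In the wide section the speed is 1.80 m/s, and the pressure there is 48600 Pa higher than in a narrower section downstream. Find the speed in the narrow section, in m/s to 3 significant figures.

v₂ ≈ 3.22 m/s

With h₁ = h₂, rearranging Bernoulli gives v₂ = √(v₁² + 2ΔP/ρ).
v₂ = √(1.80² + 2·48600/13600) = √(3.24 + 7.15) = 3.22 m/s.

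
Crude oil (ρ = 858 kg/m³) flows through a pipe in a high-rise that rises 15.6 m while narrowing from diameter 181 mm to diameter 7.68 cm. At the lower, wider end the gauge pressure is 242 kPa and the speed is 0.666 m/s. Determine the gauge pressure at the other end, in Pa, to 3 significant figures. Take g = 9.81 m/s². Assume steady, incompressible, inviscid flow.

By continuity, v₂ = v₁·A₁/A₂ = 0.666·(257/46.3) = 3.70 m/s.
Applying Bernoulli between the two ends and solving for P₂: P₂ = P₁ + ½ρ(v₁² − v₂²) − ρgΔh.
P₂ = 242000 + ½·858·(0.666² − 3.70²) − 858·9.81·(+15.6) = 242000 + (-5680) − (131000) = 105000 Pa.

P₂ ≈ 105000 Pa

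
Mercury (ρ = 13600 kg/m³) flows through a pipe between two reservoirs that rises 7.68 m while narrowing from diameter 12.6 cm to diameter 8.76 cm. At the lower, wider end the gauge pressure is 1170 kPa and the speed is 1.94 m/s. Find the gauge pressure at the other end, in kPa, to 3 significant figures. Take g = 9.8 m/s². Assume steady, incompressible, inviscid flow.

P₂ ≈ 62.5 kPa

Mass conservation (A₁v₁ = A₂v₂) gives v₂ = 1.94 × 125/60.3 = 4.01 m/s.
Energy conservation along the streamline gives P₂ = P₁ − ½ρ(v₂² − v₁²) − ρg(h₂ − h₁).
P₂ = 1170000 + ½·13600·(1.94² − 4.01²) − 13600·9.8·(+7.68) = 1170000 + (-83900) − (1020000) = 62500 Pa.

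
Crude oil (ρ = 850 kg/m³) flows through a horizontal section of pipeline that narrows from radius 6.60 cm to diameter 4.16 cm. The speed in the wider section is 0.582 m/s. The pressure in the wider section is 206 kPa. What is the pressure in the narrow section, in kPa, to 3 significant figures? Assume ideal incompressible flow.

By continuity, v₂ = v₁·A₁/A₂ = 0.582·(137/13.6) = 5.86 m/s.
The pipe is horizontal, so Bernoulli reduces to P₁ + ½ρv₁² = P₂ + ½ρv₂².
P₂ = P₁ − ½ρ(v₂² − v₁²) = 206000 − ½·850·(5.86² − 0.582²) = 206000 − 14400 = 192000 Pa.

P₂ ≈ 192 kPa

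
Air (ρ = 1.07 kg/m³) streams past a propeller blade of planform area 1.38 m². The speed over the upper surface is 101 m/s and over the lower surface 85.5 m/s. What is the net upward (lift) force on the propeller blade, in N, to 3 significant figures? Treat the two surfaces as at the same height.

The faster flow above has the lower pressure; Bernoulli (same height) gives ΔP = ½ρ(v_up² − v_low²).
ΔP = ½·1.07·(101² − 85.5²) = 1550 Pa.
Lift = ΔP · A = 1550 × 1.38 = 2130 N.

2130 N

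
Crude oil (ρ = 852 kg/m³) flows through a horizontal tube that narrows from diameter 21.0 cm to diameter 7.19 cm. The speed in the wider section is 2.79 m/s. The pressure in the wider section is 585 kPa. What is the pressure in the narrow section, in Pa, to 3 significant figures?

Mass conservation (A₁v₁ = A₂v₂) gives v₂ = 2.79 × 346/40.6 = 23.8 m/s.
With no height change, Bernoulli's equation is P₁ + ½ρv₁² = P₂ + ½ρv₂².
P₂ = P₁ − ½ρ(v₂² − v₁²) = 585000 − ½·852·(23.8² − 2.79²) = 585000 − 238000 = 347000 Pa.

P₂ ≈ 347000 Pa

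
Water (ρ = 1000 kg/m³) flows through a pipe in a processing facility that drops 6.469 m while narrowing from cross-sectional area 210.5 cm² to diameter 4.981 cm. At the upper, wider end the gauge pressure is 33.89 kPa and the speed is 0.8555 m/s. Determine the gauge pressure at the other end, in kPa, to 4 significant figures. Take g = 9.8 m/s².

By continuity, v₂ = v₁·A₁/A₂ = 0.8555·(210.5/19.49) = 9.242 m/s.
Bernoulli: P₁ + ½ρv₁² + ρg h₁ = P₂ + ½ρv₂² + ρg h₂, so P₂ = P₁ + ½ρ(v₁² − v₂²) − ρg(h₂ − h₁).
P₂ = 33890 + ½·1000·(0.8555² − 9.242²) − 1000·9.8·(−6.469) = 33890 + (-42340) − (-63400) = 54950 Pa.

P₂ = 54.95 kPa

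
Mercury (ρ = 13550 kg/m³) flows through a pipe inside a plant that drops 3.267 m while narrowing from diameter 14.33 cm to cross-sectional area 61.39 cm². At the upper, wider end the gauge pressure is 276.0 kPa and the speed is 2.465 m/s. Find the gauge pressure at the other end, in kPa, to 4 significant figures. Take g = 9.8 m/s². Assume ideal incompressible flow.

P₂ ≈ 466.9 kPa

Mass conservation (A₁v₁ = A₂v₂) gives v₂ = 2.465 × 161.3/61.39 = 6.476 m/s.
Bernoulli: P₁ + ½ρv₁² + ρg h₁ = P₂ + ½ρv₂² + ρg h₂, so P₂ = P₁ + ½ρ(v₁² − v₂²) − ρg(h₂ − h₁).
P₂ = 276000 + ½·13550·(2.465² − 6.476²) − 13550·9.8·(−3.267) = 276000 + (-243000) − (-433800) = 466900 Pa.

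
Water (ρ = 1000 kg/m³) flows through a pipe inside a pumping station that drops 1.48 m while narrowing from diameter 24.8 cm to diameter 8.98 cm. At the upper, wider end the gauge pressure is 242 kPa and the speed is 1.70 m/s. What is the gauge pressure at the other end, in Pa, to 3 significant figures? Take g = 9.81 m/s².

P₂ = 174000 Pa

Mass conservation (A₁v₁ = A₂v₂) gives v₂ = 1.70 × 483/63.3 = 13.0 m/s.
Energy conservation along the streamline gives P₂ = P₁ − ½ρ(v₂² − v₁²) − ρg(h₂ − h₁).
P₂ = 242000 + ½·1000·(1.70² − 13.0²) − 1000·9.81·(−1.48) = 242000 + (-82600) − (-14500) = 174000 Pa.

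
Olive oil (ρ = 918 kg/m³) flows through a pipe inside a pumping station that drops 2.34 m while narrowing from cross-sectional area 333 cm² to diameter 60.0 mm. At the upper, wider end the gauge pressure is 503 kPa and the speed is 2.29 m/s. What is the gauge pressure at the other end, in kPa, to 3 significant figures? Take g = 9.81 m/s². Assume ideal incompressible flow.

193 kPa

Continuity gives A₁v₁ = A₂v₂, so v₂ = (333 cm²)/(28.3 cm²) × 2.29 m/s = 27.0 m/s.
Energy conservation along the streamline gives P₂ = P₁ − ½ρ(v₂² − v₁²) − ρg(h₂ − h₁).
P₂ = 503000 + ½·918·(2.29² − 27.0²) − 918·9.81·(−2.34) = 503000 + (-331000) − (-21100) = 193000 Pa.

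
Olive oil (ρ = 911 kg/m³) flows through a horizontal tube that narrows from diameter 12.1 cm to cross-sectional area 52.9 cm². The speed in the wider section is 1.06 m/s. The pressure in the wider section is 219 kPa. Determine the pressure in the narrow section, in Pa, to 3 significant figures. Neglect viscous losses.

The volume flow rate is constant, so v₂ = (A₁/A₂)v₁ = (115/52.9)·1.06 = 2.30 m/s.
Along the horizontal streamline, P + ½ρv² is constant.
P₂ = P₁ − ½ρ(v₂² − v₁²) = 219000 − ½·911·(2.30² − 1.06²) = 219000 − 1910 = 217000 Pa.

P₂ = 217000 Pa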